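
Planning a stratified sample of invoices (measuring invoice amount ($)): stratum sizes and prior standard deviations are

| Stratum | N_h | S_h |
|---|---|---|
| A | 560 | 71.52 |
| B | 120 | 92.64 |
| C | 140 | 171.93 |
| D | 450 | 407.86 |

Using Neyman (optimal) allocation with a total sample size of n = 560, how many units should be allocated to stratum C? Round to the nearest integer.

52

Neyman allocation: n_h = n · N_h S_h / Σ N_i S_i, with n = 560.
  stratum A: N_h·S_h = 560·71.52 = 40051.20
  stratum B: N_h·S_h = 120·92.64 = 11116.80
  stratum C: N_h·S_h = 140·171.93 = 24070.20
  stratum D: N_h·S_h = 450·407.86 = 183537.00
Σ N_h S_h = 258775.20
n for stratum C = 560·24070.20/258775.20 = 52.089 → 52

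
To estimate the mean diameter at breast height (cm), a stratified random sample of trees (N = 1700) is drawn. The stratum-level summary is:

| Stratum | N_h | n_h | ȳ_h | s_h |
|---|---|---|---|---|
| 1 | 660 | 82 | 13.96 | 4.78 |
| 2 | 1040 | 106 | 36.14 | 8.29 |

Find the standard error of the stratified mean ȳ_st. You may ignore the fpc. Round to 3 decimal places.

V̂(ȳ_st) = Σ W_h² s_h²/n_h, with W_h = N_h/N and N = 1700:
  stratum 1: (660/1700)²·4.78²/82 = 0.0419983
  stratum 2: (1040/1700)²·8.29²/106 = 0.242645
V̂(ȳ_st) = 0.284644
SE(ȳ_st) = √0.284644 = 0.53352

SE(ȳ_st) ≈ 0.534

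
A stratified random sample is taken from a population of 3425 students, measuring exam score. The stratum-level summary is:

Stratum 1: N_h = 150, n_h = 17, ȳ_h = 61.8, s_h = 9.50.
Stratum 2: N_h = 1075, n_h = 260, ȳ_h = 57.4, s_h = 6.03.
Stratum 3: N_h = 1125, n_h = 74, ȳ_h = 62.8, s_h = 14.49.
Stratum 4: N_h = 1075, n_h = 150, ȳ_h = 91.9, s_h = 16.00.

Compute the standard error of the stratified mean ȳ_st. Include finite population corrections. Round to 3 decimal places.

SE(ȳ_st) ≈ 0.671

V̂(ȳ_st) = Σ W_h² (1 − n_h/N_h) s_h²/n_h, with W_h = N_h/N and N = 3425:
  stratum 1: (150/3425)²·(1 − 17/150)·9.50²/17 = 0.00902859
  stratum 2: (1075/3425)²·(1 − 260/1075)·6.03²/260 = 0.0104449
  stratum 3: (1125/3425)²·(1 − 74/1125)·14.49²/74 = 0.285982
  stratum 4: (1075/3425)²·(1 − 150/1075)·16.00²/150 = 0.14467
V̂(ȳ_st) = 0.450126
SE(ȳ_st) = √0.450126 = 0.670914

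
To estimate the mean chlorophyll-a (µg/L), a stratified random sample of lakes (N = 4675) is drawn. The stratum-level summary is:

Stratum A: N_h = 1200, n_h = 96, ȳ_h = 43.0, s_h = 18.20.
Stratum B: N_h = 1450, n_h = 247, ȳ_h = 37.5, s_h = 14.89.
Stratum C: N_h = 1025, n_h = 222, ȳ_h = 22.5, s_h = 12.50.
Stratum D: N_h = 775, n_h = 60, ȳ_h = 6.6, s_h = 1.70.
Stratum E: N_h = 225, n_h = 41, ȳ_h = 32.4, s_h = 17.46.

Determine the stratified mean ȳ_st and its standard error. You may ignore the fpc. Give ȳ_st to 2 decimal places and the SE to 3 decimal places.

ȳ_st = Σ W_h ȳ_h = (1200·43.0 + 1450·37.5 + 1025·22.5 + 775·6.6 + 225·32.4)/4675 = 30.25508
V̂(ȳ_st) = Σ W_h² s_h²/n_h, with W_h = N_h/N and N = 4675:
  stratum A: (1200/4675)²·18.20²/96 = 0.227337
  stratum B: (1450/4675)²·14.89²/247 = 0.0863506
  stratum C: (1025/4675)²·12.50²/222 = 0.0338339
  stratum D: (775/4675)²·1.70²/60 = 0.00132369
  stratum E: (225/4675)²·17.46²/41 = 0.0172229
V̂(ȳ_st) = 0.366068
SE(ȳ_st) = √0.366068 = 0.605036

ȳ_st ≈ 30.26, SE ≈ 0.605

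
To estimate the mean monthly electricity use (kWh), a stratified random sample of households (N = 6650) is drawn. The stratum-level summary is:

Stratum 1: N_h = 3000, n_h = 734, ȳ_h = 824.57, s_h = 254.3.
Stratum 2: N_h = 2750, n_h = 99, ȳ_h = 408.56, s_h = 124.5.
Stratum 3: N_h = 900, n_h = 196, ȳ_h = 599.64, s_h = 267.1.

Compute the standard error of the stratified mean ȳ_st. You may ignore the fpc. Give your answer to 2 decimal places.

SE(ȳ_st) ≈ 7.17

V̂(ȳ_st) = Σ W_h² s_h²/n_h, with W_h = N_h/N and N = 6650:
  stratum 1: (3000/6650)²·254.3²/734 = 17.9306
  stratum 2: (2750/6650)²·124.5²/99 = 26.7748
  stratum 3: (900/6650)²·267.1²/196 = 6.66705
V̂(ȳ_st) = 51.3725
SE(ȳ_st) = √51.3725 = 7.16746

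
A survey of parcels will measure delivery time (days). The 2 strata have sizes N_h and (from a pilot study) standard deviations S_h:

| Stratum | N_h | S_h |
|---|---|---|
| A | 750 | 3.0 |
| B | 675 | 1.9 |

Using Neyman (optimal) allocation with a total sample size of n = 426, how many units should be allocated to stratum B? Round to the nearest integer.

155

Neyman allocation: n_h = n · N_h S_h / Σ N_i S_i, with n = 426.
  stratum A: N_h·S_h = 750·3.0 = 2250.00
  stratum B: N_h·S_h = 675·1.9 = 1282.50
Σ N_h S_h = 3532.50
n for stratum B = 426·1282.50/3532.50 = 154.662 → 155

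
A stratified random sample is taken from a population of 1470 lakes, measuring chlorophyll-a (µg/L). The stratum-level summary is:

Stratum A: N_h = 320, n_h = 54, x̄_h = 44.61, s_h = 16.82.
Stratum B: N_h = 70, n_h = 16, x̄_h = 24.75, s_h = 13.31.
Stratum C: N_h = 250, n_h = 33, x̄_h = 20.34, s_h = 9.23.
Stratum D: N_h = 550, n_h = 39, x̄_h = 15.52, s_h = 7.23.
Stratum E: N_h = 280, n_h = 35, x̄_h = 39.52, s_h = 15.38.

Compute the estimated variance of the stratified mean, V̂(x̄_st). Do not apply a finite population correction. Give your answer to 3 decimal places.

V̂(x̄_st) ≈ 0.781

V̂(x̄_st) = Σ W_h² s_h²/n_h, with W_h = N_h/N and N = 1470:
  stratum A: (320/1470)²·16.82²/54 = 0.24827
  stratum B: (70/1470)²·13.31²/16 = 0.0251072
  stratum C: (250/1470)²·9.23²/33 = 0.0746681
  stratum D: (550/1470)²·7.23²/39 = 0.18763
  stratum E: (280/1470)²·15.38²/35 = 0.245203
V̂(x̄_st) = 0.780878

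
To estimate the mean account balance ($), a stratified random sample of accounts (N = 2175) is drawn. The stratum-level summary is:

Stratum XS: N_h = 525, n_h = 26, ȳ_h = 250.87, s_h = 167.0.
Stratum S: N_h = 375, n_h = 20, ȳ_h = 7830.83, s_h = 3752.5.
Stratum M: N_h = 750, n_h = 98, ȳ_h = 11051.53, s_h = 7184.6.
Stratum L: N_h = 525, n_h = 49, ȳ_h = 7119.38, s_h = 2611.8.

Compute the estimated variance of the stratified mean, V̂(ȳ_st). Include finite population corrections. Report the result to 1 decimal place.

V̂(ȳ_st) ≈ 81673.1

V̂(ȳ_st) = Σ W_h² (1 − n_h/N_h) s_h²/n_h, with W_h = N_h/N and N = 2175:
  stratum XS: (525/2175)²·(1 − 26/525)·167.0²/26 = 59.402
  stratum S: (375/2175)²·(1 − 20/375)·3752.5²/20 = 19813.1
  stratum M: (750/2175)²·(1 − 98/750)·7184.6²/98 = 54446.4
  stratum L: (525/2175)²·(1 − 49/525)·2611.8²/49 = 7354.13
V̂(ȳ_st) = 81673.1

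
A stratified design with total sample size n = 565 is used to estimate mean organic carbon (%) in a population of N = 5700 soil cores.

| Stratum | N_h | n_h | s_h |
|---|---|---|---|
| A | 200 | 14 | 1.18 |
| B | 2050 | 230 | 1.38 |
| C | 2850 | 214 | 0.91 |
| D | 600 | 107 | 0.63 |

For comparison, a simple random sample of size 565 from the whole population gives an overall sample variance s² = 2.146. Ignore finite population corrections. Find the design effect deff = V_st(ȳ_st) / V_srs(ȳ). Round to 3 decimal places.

deff ≈ 0.580

V̂(ȳ_st) = Σ W_h² s_h²/n_h, with W_h = N_h/N and N = 5700:
  stratum A: (200/5700)²·1.18²/14 = 0.000122446
  stratum B: (2050/5700)²·1.38²/230 = 0.001071
  stratum C: (2850/5700)²·0.91²/214 = 0.000967407
  stratum D: (600/5700)²·0.63²/107 = 4.11008e-05
V_st = 0.00220195
V_srs = s²/n = 2.146/565 = 0.00379823
deff = V_st / V_srs = 0.00220195/0.00379823 = 0.5797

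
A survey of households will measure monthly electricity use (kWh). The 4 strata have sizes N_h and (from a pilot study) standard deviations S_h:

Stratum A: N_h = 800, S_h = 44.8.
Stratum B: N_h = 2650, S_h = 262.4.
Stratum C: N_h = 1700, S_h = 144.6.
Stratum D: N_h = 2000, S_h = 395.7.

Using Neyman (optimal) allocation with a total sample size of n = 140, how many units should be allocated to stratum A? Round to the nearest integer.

3

Neyman allocation: n_h = n · N_h S_h / Σ N_i S_i, with n = 140.
  stratum A: N_h·S_h = 800·44.8 = 35840.00
  stratum B: N_h·S_h = 2650·262.4 = 695360.00
  stratum C: N_h·S_h = 1700·144.6 = 245820.00
  stratum D: N_h·S_h = 2000·395.7 = 791400.00
Σ N_h S_h = 1768420.00
n for stratum A = 140·35840.00/1768420.00 = 2.837 → 3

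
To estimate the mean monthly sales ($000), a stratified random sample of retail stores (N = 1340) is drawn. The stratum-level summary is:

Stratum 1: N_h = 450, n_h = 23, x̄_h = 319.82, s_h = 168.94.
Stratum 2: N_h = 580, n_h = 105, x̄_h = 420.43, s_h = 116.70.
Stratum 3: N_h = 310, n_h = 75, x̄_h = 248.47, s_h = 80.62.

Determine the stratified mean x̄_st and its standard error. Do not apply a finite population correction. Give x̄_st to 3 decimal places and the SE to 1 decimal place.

x̄_st = Σ W_h x̄_h = (450·319.82 + 580·420.43 + 310·248.47)/1340 = 346.86127
V̂(x̄_st) = Σ W_h² s_h²/n_h, with W_h = N_h/N and N = 1340:
  stratum 1: (450/1340)²·168.94²/23 = 139.943
  stratum 2: (580/1340)²·116.70²/105 = 24.2996
  stratum 3: (310/1340)²·80.62²/75 = 4.63808
V̂(x̄_st) = 168.881
SE(x̄_st) = √168.881 = 12.9954

x̄_st ≈ 346.861, SE ≈ 13.0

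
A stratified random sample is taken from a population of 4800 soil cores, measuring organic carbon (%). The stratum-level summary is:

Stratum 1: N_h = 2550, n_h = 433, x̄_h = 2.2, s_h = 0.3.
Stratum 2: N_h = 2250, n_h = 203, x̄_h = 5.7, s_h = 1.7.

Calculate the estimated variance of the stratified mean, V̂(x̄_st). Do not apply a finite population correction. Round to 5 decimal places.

V̂(x̄_st) = Σ W_h² s_h²/n_h, with W_h = N_h/N and N = 4800:
  stratum 1: (2550/4800)²·0.3²/433 = 5.86614e-05
  stratum 2: (2250/4800)²·1.7²/203 = 0.00312813
V̂(x̄_st) = 0.00318679

V̂(x̄_st) ≈ 0.00319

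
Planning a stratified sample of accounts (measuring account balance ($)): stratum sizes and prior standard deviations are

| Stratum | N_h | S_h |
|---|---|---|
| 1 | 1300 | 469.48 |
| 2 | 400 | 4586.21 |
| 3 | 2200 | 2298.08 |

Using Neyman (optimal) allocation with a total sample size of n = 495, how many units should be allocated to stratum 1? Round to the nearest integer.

Neyman allocation: n_h = n · N_h S_h / Σ N_i S_i, with n = 495.
  stratum 1: N_h·S_h = 1300·469.48 = 610324.00
  stratum 2: N_h·S_h = 400·4586.21 = 1834484.00
  stratum 3: N_h·S_h = 2200·2298.08 = 5055776.00
Σ N_h S_h = 7500584.00
n for stratum 1 = 495·610324.00/7500584.00 = 40.278 → 40

40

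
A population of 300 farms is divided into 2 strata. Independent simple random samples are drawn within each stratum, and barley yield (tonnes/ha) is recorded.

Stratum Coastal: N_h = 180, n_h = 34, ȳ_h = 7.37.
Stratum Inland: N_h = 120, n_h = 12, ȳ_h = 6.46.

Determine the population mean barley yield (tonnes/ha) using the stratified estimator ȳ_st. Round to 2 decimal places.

N = Σ N_h = 300. Stratum weights W_h = N_h/N.
ȳ_st = (180·7.37 + 120·6.46) / 300 = 7.0060

ȳ_st ≈ 7.01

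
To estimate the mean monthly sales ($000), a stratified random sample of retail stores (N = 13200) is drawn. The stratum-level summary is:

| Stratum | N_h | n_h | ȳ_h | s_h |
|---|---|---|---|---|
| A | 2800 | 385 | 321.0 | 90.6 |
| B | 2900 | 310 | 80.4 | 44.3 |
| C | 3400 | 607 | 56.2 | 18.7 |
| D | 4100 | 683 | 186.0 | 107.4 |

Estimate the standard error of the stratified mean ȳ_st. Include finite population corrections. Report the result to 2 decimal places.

V̂(ȳ_st) = Σ W_h² (1 − n_h/N_h) s_h²/n_h, with W_h = N_h/N and N = 13200:
  stratum A: (2800/13200)²·(1 − 385/2800)·90.6²/385 = 0.827414
  stratum B: (2900/13200)²·(1 − 310/2900)·44.3²/310 = 0.272895
  stratum C: (3400/13200)²·(1 − 607/3400)·18.7²/607 = 0.0313976
  stratum D: (4100/13200)²·(1 − 683/4100)·107.4²/683 = 1.3579
V̂(ȳ_st) = 2.48961
SE(ȳ_st) = √2.48961 = 1.57785

SE(ȳ_st) ≈ 1.58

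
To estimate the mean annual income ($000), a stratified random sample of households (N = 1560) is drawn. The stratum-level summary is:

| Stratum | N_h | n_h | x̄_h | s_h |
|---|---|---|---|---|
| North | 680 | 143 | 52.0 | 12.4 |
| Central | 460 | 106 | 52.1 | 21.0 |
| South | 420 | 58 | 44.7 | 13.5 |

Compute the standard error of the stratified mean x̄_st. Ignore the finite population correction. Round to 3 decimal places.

V̂(x̄_st) = Σ W_h² s_h²/n_h, with W_h = N_h/N and N = 1560:
  stratum North: (680/1560)²·12.4²/143 = 0.204304
  stratum Central: (460/1560)²·21.0²/106 = 0.361742
  stratum South: (420/1560)²·13.5²/58 = 0.227766
V̂(x̄_st) = 0.793812
SE(x̄_st) = √0.793812 = 0.890961

SE(x̄_st) ≈ 0.891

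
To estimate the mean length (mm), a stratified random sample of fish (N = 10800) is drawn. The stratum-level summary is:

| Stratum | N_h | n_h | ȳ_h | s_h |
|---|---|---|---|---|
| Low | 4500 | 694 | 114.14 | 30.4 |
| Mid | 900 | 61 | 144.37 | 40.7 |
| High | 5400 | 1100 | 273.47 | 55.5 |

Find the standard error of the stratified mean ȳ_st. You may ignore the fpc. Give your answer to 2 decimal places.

V̂(ȳ_st) = Σ W_h² s_h²/n_h, with W_h = N_h/N and N = 10800:
  stratum Low: (4500/10800)²·30.4²/694 = 0.231188
  stratum Mid: (900/10800)²·40.7²/61 = 0.18858
  stratum High: (5400/10800)²·55.5²/1100 = 0.700057
V̂(ȳ_st) = 1.11983
SE(ȳ_st) = √1.11983 = 1.05822

SE(ȳ_st) ≈ 1.06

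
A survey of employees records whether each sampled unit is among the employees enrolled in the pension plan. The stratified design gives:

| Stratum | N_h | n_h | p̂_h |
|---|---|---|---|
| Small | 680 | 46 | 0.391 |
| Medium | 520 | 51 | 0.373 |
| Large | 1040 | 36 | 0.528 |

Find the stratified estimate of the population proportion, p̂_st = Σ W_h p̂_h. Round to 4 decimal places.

p̂_st ≈ 0.4504

N = 2240; stratum weights W_h = N_h/N.
p̂_st = Σ W_h p̂_h = (680·0.391 + 520·0.373 + 1040·0.528)/2240 = 0.45043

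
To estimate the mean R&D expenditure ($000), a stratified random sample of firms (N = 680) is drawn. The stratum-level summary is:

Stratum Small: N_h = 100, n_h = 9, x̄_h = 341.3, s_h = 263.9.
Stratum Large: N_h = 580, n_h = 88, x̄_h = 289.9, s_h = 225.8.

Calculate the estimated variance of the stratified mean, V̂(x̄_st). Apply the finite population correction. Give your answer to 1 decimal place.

V̂(x̄_st) ≈ 509.8

V̂(x̄_st) = Σ W_h² (1 − n_h/N_h) s_h²/n_h, with W_h = N_h/N and N = 680:
  stratum Small: (100/680)²·(1 − 9/100)·263.9²/9 = 152.286
  stratum Large: (580/680)²·(1 − 88/580)·225.8²/88 = 357.553
V̂(x̄_st) = 509.839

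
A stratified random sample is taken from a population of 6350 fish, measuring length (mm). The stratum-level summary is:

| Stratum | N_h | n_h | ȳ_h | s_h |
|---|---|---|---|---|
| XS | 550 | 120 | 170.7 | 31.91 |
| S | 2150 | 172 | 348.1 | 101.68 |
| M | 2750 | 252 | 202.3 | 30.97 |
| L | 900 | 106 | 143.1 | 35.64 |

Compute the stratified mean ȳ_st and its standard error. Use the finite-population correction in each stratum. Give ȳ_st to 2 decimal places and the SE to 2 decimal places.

ȳ_st ≈ 240.54, SE ≈ 2.69

ȳ_st = Σ W_h ȳ_h = (550·170.7 + 2150·348.1 + 2750·202.3 + 900·143.1)/6350 = 240.53780
V̂(ȳ_st) = Σ W_h² (1 − n_h/N_h) s_h²/n_h, with W_h = N_h/N and N = 6350:
  stratum XS: (550/6350)²·(1 − 120/550)·31.91²/120 = 0.0497687
  stratum S: (2150/6350)²·(1 − 172/2150)·101.68²/172 = 6.33957
  stratum M: (2750/6350)²·(1 − 252/2750)·30.97²/252 = 0.648425
  stratum L: (900/6350)²·(1 − 106/900)·35.64²/106 = 0.212366
V̂(ȳ_st) = 7.25013
SE(ȳ_st) = √7.25013 = 2.69261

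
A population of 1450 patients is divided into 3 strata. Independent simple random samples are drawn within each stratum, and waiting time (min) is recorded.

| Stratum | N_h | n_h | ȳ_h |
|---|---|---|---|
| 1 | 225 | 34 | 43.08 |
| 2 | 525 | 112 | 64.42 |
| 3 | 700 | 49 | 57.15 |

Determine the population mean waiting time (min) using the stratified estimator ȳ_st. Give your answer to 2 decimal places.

ȳ_st ≈ 57.60

N = Σ N_h = 1450. Stratum weights W_h = N_h/N.
ȳ_st = (225·43.08 + 525·64.42 + 700·57.15) / 1450 = 57.5990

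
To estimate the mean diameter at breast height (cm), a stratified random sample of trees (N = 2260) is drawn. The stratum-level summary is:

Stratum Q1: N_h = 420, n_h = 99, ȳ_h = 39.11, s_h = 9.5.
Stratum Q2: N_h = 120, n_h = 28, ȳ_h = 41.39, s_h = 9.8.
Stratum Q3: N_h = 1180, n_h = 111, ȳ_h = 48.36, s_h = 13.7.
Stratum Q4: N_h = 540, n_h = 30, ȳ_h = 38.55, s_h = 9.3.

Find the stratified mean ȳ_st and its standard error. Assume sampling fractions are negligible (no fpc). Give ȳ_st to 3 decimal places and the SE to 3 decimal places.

ȳ_st ≈ 43.927, SE ≈ 0.817

ȳ_st = Σ W_h ȳ_h = (420·39.11 + 120·41.39 + 1180·48.36 + 540·38.55)/2260 = 43.92690
V̂(ȳ_st) = Σ W_h² s_h²/n_h, with W_h = N_h/N and N = 2260:
  stratum Q1: (420/2260)²·9.5²/99 = 0.0314843
  stratum Q2: (120/2260)²·9.8²/28 = 0.0096703
  stratum Q3: (1180/2260)²·13.7²/111 = 0.460962
  stratum Q4: (540/2260)²·9.3²/30 = 0.164594
V̂(ȳ_st) = 0.666711
SE(ȳ_st) = √0.666711 = 0.816524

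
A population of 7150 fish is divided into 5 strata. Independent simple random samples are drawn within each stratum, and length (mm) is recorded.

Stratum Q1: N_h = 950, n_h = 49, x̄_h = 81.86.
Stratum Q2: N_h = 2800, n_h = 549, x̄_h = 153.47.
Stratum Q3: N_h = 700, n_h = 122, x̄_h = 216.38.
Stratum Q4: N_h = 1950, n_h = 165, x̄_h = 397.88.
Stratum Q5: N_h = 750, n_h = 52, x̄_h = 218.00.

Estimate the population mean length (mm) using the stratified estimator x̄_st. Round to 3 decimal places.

N = Σ N_h = 7150. Stratum weights W_h = N_h/N.
x̄_st = (950·81.86 + 2800·153.47 + 700·216.38 + 1950·397.88 + 750·218.00) / 7150 = 223.54056

x̄_st ≈ 223.541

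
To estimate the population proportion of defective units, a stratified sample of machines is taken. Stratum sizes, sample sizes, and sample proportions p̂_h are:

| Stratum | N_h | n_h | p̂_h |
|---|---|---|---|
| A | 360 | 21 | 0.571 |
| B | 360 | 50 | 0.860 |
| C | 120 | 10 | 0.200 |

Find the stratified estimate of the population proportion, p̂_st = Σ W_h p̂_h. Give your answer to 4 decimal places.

N = 840; stratum weights W_h = N_h/N.
p̂_st = Σ W_h p̂_h = (360·0.571 + 360·0.860 + 120·0.200)/840 = 0.64186

p̂_st ≈ 0.6419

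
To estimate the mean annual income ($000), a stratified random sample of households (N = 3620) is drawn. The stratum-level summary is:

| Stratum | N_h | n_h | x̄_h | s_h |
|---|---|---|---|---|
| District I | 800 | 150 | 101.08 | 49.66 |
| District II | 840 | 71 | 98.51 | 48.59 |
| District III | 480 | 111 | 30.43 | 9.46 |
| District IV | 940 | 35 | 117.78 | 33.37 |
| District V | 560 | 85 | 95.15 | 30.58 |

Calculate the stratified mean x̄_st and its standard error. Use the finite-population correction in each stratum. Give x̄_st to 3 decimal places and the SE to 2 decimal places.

x̄_st = Σ W_h x̄_h = (800·101.08 + 840·98.51 + 480·30.43 + 940·117.78 + 560·95.15)/3620 = 94.53481
V̂(x̄_st) = Σ W_h² (1 − n_h/N_h) s_h²/n_h, with W_h = N_h/N and N = 3620:
  stratum District I: (800/3620)²·(1 − 150/800)·49.66²/150 = 0.652392
  stratum District II: (840/3620)²·(1 − 71/840)·48.59²/71 = 1.63917
  stratum District III: (480/3620)²·(1 − 111/480)·9.46²/111 = 0.0108971
  stratum District IV: (940/3620)²·(1 − 35/940)·33.37²/35 = 2.0654
  stratum District V: (560/3620)²·(1 − 85/560)·30.58²/85 = 0.223316
V̂(x̄_st) = 4.59117
SE(x̄_st) = √4.59117 = 2.1427

x̄_st ≈ 94.535, SE ≈ 2.14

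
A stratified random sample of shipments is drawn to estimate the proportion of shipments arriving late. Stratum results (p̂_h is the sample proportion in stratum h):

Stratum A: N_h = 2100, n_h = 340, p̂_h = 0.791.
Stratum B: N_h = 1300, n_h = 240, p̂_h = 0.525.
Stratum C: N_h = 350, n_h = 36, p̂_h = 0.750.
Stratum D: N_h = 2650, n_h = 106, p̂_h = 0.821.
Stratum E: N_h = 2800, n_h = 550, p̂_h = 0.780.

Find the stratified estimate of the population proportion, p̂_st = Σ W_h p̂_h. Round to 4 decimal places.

p̂_st ≈ 0.7571

N = 9200; stratum weights W_h = N_h/N.
p̂_st = Σ W_h p̂_h = (2100·0.791 + 1300·0.525 + 350·0.750 + 2650·0.821 + 2800·0.780)/9200 = 0.75715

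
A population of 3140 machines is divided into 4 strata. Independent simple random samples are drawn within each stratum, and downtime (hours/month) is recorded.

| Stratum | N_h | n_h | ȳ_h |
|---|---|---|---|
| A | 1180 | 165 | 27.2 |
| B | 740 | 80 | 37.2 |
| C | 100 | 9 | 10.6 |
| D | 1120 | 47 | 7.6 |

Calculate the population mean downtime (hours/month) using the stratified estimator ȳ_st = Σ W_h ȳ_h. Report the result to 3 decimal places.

N = Σ N_h = 3140. Stratum weights W_h = N_h/N.
ȳ_st = (1180·27.2 + 740·37.2 + 100·10.6 + 1120·7.6) / 3140 = 22.03694

ȳ_st ≈ 22.037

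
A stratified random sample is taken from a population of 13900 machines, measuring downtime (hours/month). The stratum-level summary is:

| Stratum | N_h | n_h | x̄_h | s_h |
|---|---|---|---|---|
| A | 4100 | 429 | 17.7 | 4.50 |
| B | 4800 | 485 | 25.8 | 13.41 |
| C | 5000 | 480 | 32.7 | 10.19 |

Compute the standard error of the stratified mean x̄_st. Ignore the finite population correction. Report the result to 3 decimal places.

SE(x̄_st) ≈ 0.276

V̂(x̄_st) = Σ W_h² s_h²/n_h, with W_h = N_h/N and N = 13900:
  stratum A: (4100/13900)²·4.50²/429 = 0.00410682
  stratum B: (4800/13900)²·13.41²/485 = 0.0442149
  stratum C: (5000/13900)²·10.19²/480 = 0.0279909
V̂(x̄_st) = 0.0763127
SE(x̄_st) = √0.0763127 = 0.276247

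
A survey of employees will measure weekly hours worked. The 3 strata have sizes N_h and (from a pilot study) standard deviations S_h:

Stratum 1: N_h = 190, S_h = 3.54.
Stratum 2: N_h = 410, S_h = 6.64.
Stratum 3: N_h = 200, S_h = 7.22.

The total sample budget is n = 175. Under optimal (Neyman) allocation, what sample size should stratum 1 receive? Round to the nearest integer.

Neyman allocation: n_h = n · N_h S_h / Σ N_i S_i, with n = 175.
  stratum 1: N_h·S_h = 190·3.54 = 672.60
  stratum 2: N_h·S_h = 410·6.64 = 2722.40
  stratum 3: N_h·S_h = 200·7.22 = 1444.00
Σ N_h S_h = 4839.00
n for stratum 1 = 175·672.60/4839.00 = 24.324 → 24

24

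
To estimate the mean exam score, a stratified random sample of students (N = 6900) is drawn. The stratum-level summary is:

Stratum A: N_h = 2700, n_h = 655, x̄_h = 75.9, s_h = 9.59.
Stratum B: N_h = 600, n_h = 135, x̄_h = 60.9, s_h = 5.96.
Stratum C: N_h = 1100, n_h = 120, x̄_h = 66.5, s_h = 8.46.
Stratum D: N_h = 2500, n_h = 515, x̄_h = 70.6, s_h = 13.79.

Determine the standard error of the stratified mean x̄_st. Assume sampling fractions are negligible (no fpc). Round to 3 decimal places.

SE(x̄_st) ≈ 0.295

V̂(x̄_st) = Σ W_h² s_h²/n_h, with W_h = N_h/N and N = 6900:
  stratum A: (2700/6900)²·9.59²/655 = 0.0214993
  stratum B: (600/6900)²·5.96²/135 = 0.00198959
  stratum C: (1100/6900)²·8.46²/120 = 0.0151582
  stratum D: (2500/6900)²·13.79²/515 = 0.0484734
V̂(x̄_st) = 0.0871205
SE(x̄_st) = √0.0871205 = 0.295162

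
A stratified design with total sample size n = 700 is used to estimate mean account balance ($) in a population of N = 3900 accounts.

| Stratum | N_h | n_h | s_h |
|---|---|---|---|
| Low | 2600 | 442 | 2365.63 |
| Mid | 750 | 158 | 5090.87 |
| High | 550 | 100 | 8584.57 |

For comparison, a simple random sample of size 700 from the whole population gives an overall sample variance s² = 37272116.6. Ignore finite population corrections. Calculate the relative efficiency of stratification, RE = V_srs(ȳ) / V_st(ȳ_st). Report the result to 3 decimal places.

RE ≈ 2.021

V̂(ȳ_st) = Σ W_h² s_h²/n_h, with W_h = N_h/N and N = 3900:
  stratum Low: (2600/3900)²·2365.63²/442 = 5627.15
  stratum Mid: (750/3900)²·5090.87²/158 = 6066.25
  stratum High: (550/3900)²·8584.57²/100 = 14656.6
V_st = 26350
V_srs = s²/n = 37272116.6/700 = 53245.9
Relative efficiency = V_srs / V_st = 53245.9/26350 = 2.0207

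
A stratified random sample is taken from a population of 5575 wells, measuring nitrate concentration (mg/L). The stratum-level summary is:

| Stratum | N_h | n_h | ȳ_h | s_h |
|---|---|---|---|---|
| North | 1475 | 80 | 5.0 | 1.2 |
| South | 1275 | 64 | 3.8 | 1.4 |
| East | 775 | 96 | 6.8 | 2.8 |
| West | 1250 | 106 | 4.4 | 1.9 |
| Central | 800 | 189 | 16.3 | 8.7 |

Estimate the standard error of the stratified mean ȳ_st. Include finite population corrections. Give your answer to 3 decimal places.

V̂(ȳ_st) = Σ W_h² (1 − n_h/N_h) s_h²/n_h, with W_h = N_h/N and N = 5575:
  stratum North: (1475/5575)²·(1 − 80/1475)·1.2²/80 = 0.00119165
  stratum South: (1275/5575)²·(1 − 64/1275)·1.4²/64 = 0.00152139
  stratum East: (775/5575)²·(1 − 96/775)·2.8²/96 = 0.0013827
  stratum West: (1250/5575)²·(1 − 106/1250)·1.9²/106 = 0.00156692
  stratum Central: (800/5575)²·(1 − 189/800)·8.7²/189 = 0.00629822
V̂(ȳ_st) = 0.0119609
SE(ȳ_st) = √0.0119609 = 0.109366

SE(ȳ_st) ≈ 0.109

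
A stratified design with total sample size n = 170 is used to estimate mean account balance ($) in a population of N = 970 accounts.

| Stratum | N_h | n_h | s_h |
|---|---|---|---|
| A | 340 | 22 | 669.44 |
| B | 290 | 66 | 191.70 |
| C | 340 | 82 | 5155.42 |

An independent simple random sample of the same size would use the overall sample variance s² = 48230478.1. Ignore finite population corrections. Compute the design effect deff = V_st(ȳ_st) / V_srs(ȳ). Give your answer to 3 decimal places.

deff ≈ 0.149

V̂(ȳ_st) = Σ W_h² s_h²/n_h, with W_h = N_h/N and N = 970:
  stratum A: (340/970)²·669.44²/22 = 2502.74
  stratum B: (290/970)²·191.70²/66 = 49.7683
  stratum C: (340/970)²·5155.42²/82 = 39822.5
V_st = 42375
V_srs = s²/n = 48230478.1/170 = 283709
deff = V_st / V_srs = 42375/283709 = 0.1494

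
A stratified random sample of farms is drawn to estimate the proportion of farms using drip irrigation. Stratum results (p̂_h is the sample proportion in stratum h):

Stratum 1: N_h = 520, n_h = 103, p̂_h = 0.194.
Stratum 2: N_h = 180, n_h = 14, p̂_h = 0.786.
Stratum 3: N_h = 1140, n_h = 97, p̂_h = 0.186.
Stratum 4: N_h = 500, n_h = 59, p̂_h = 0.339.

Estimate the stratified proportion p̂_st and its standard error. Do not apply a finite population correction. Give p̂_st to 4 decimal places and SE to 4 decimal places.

p̂_st ≈ 0.2666, SE ≈ 0.0265

N = 2340; stratum weights W_h = N_h/N.
p̂_st = Σ W_h p̂_h = (520·0.194 + 180·0.786 + 1140·0.186 + 500·0.339)/2340 = 0.26662
V̂(p̂_st) = Σ W_h² p̂_h(1−p̂_h)/(n_h−1):
  stratum 1: (520/2340)²·0.194·0.806/102 = 7.57027e-05
  stratum 2: (180/2340)²·0.786·0.214/13 = 7.65608e-05
  stratum 3: (1140/2340)²·0.186·0.814/96 = 0.000374321
  stratum 4: (500/2340)²·0.339·0.661/58 = 0.000176393
V̂(p̂_st) = 0.000702977; SE = √V̂ = 0.0265137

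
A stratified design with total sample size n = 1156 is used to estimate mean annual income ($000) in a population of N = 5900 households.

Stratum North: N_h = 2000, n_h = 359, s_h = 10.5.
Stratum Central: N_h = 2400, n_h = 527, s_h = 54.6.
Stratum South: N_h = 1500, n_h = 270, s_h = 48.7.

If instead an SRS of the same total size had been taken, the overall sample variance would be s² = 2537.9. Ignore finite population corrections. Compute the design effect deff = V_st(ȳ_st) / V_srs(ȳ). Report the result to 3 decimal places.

deff ≈ 0.701

V̂(ȳ_st) = Σ W_h² s_h²/n_h, with W_h = N_h/N and N = 5900:
  stratum North: (2000/5900)²·10.5²/359 = 0.0352891
  stratum Central: (2400/5900)²·54.6²/527 = 0.936037
  stratum South: (1500/5900)²·48.7²/270 = 0.56777
V_st = 1.5391
V_srs = s²/n = 2537.9/1156 = 2.19542
deff = V_st / V_srs = 1.5391/2.19542 = 0.7011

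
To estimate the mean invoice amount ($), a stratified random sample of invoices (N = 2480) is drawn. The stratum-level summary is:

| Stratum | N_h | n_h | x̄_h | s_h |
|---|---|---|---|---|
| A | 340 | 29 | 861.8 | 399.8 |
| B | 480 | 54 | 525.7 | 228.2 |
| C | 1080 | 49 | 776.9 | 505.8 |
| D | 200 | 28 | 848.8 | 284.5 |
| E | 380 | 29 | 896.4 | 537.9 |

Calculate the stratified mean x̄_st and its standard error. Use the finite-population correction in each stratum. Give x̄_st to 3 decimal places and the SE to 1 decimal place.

x̄_st ≈ 764.029, SE ≈ 36.1

x̄_st = Σ W_h x̄_h = (340·861.8 + 480·525.7 + 1080·776.9 + 200·848.8 + 380·896.4)/2480 = 764.02903
V̂(x̄_st) = Σ W_h² (1 − n_h/N_h) s_h²/n_h, with W_h = N_h/N and N = 2480:
  stratum A: (340/2480)²·(1 − 29/340)·399.8²/29 = 94.7597
  stratum B: (480/2480)²·(1 − 54/480)·228.2²/54 = 32.0616
  stratum C: (1080/2480)²·(1 − 49/1080)·505.8²/49 = 945.237
  stratum D: (200/2480)²·(1 − 28/200)·284.5²/28 = 16.1682
  stratum E: (380/2480)²·(1 − 29/380)·537.9²/29 = 216.368
V̂(x̄_st) = 1304.59
SE(x̄_st) = √1304.59 = 36.1192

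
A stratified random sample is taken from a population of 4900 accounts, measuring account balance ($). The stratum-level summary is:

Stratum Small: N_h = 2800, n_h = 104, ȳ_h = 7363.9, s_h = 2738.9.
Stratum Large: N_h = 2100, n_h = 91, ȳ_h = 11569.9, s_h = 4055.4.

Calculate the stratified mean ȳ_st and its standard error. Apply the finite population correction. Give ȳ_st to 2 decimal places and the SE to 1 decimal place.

ȳ_st = Σ W_h ȳ_h = (2800·7363.9 + 2100·11569.9)/4900 = 9166.47143
V̂(ȳ_st) = Σ W_h² (1 − n_h/N_h) s_h²/n_h, with W_h = N_h/N and N = 4900:
  stratum Small: (2800/4900)²·(1 − 104/2800)·2738.9²/104 = 22678
  stratum Large: (2100/4900)²·(1 − 91/2100)·4055.4²/91 = 31756.5
V̂(ȳ_st) = 54434.5
SE(ȳ_st) = √54434.5 = 233.312

ȳ_st ≈ 9166.47, SE ≈ 233.3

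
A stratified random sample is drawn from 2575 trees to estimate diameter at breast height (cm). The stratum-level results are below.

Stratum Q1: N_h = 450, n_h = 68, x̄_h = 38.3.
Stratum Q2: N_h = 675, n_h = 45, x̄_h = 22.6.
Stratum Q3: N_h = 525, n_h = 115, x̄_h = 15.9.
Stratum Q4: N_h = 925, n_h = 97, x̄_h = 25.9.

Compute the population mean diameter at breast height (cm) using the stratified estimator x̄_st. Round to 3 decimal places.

x̄_st ≈ 25.163

N = Σ N_h = 2575. Stratum weights W_h = N_h/N.
x̄_st = (450·38.3 + 675·22.6 + 525·15.9 + 925·25.9) / 2575 = 25.16311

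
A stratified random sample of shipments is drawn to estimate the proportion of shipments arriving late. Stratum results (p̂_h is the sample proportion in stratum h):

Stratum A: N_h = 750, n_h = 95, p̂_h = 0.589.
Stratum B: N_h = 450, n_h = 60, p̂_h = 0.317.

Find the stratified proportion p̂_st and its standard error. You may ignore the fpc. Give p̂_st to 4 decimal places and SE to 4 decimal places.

p̂_st ≈ 0.4870, SE ≈ 0.0390

N = 1200; stratum weights W_h = N_h/N.
p̂_st = Σ W_h p̂_h = (750·0.589 + 450·0.317)/1200 = 0.48700
V̂(p̂_st) = Σ W_h² p̂_h(1−p̂_h)/(n_h−1):
  stratum A: (750/1200)²·0.589·0.411/94 = 0.00100598
  stratum B: (450/1200)²·0.317·0.683/59 = 0.000516048
V̂(p̂_st) = 0.00152203; SE = √V̂ = 0.0390132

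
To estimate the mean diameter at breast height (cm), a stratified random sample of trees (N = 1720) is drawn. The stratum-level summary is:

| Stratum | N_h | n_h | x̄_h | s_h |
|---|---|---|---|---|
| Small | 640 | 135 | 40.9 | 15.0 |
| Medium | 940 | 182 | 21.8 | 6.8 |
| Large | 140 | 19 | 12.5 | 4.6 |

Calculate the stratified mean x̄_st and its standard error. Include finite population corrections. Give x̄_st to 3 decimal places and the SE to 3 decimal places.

x̄_st = Σ W_h x̄_h = (640·40.9 + 940·21.8 + 140·12.5)/1720 = 28.15000
V̂(x̄_st) = Σ W_h² (1 − n_h/N_h) s_h²/n_h, with W_h = N_h/N and N = 1720:
  stratum Small: (640/1720)²·(1 − 135/640)·15.0²/135 = 0.18208
  stratum Medium: (940/1720)²·(1 − 182/940)·6.8²/182 = 0.0611909
  stratum Large: (140/1720)²·(1 − 19/140)·4.6²/19 = 0.00637703
V̂(x̄_st) = 0.249648
SE(x̄_st) = √0.249648 = 0.499648

x̄_st ≈ 28.150, SE ≈ 0.500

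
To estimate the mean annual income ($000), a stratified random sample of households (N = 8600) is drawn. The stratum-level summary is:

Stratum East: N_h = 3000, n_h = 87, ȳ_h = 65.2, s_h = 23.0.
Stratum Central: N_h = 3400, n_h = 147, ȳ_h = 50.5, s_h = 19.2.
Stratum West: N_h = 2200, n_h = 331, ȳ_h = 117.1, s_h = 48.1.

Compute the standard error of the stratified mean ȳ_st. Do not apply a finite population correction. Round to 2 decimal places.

SE(ȳ_st) ≈ 1.26

V̂(ȳ_st) = Σ W_h² s_h²/n_h, with W_h = N_h/N and N = 8600:
  stratum East: (3000/8600)²·23.0²/87 = 0.739915
  stratum Central: (3400/8600)²·19.2²/147 = 0.391964
  stratum West: (2200/8600)²·48.1²/331 = 0.457415
V̂(ȳ_st) = 1.58929
SE(ȳ_st) = √1.58929 = 1.26067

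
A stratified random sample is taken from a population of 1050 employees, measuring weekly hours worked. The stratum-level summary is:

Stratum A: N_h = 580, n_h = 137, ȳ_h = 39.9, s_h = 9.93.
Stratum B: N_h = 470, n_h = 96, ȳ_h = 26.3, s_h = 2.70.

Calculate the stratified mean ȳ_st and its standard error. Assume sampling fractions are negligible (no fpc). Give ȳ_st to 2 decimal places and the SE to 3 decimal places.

ȳ_st ≈ 33.81, SE ≈ 0.485

ȳ_st = Σ W_h ȳ_h = (580·39.9 + 470·26.3)/1050 = 33.81238
V̂(ȳ_st) = Σ W_h² s_h²/n_h, with W_h = N_h/N and N = 1050:
  stratum A: (580/1050)²·9.93²/137 = 0.219612
  stratum B: (470/1050)²·2.70²/96 = 0.0152151
V̂(ȳ_st) = 0.234827
SE(ȳ_st) = √0.234827 = 0.484589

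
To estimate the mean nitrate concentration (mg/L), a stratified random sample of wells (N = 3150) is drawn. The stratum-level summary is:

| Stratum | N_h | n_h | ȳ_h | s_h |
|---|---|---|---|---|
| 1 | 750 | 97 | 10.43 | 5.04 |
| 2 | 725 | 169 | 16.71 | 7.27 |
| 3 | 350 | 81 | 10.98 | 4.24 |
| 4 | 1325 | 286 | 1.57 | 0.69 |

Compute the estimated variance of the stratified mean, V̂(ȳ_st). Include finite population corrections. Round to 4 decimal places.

V̂(ȳ_st) = Σ W_h² (1 − n_h/N_h) s_h²/n_h, with W_h = N_h/N and N = 3150:
  stratum 1: (750/3150)²·(1 − 97/750)·5.04²/97 = 0.0129254
  stratum 2: (725/3150)²·(1 − 169/725)·7.27²/169 = 0.012705
  stratum 3: (350/3150)²·(1 − 81/350)·4.24²/81 = 0.00210594
  stratum 4: (1325/3150)²·(1 − 286/1325)·0.69²/286 = 0.000230963
V̂(ȳ_st) = 0.0279672

V̂(ȳ_st) ≈ 0.0280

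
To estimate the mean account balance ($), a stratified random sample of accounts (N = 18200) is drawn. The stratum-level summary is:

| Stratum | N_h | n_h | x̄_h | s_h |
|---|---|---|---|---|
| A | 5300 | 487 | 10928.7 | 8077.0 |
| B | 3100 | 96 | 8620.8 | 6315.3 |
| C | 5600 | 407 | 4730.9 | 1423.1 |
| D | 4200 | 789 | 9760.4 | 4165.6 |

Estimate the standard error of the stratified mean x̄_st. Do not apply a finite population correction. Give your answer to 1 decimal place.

SE(x̄_st) ≈ 158.3

V̂(x̄_st) = Σ W_h² s_h²/n_h, with W_h = N_h/N and N = 18200:
  stratum A: (5300/18200)²·8077.0²/487 = 11360
  stratum B: (3100/18200)²·6315.3²/96 = 12053.1
  stratum C: (5600/18200)²·1423.1²/407 = 471.096
  stratum D: (4200/18200)²·4165.6²/789 = 1171.21
V̂(x̄_st) = 25055.4
SE(x̄_st) = √25055.4 = 158.289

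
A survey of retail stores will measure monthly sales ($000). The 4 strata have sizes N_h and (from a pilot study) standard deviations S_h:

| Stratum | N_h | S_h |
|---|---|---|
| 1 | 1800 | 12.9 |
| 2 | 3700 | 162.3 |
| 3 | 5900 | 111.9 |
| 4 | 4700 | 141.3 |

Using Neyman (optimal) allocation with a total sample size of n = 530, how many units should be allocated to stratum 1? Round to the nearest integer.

Neyman allocation: n_h = n · N_h S_h / Σ N_i S_i, with n = 530.
  stratum 1: N_h·S_h = 1800·12.9 = 23220.00
  stratum 2: N_h·S_h = 3700·162.3 = 600510.00
  stratum 3: N_h·S_h = 5900·111.9 = 660210.00
  stratum 4: N_h·S_h = 4700·141.3 = 664110.00
Σ N_h S_h = 1948050.00
n for stratum 1 = 530·23220.00/1948050.00 = 6.317 → 6

6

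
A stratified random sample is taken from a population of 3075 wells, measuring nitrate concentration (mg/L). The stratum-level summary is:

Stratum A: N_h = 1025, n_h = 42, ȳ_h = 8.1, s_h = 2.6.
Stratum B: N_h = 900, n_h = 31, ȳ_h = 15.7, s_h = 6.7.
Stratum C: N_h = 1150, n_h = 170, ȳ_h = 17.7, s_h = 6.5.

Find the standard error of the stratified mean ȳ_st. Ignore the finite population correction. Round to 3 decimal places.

V̂(ȳ_st) = Σ W_h² s_h²/n_h, with W_h = N_h/N and N = 3075:
  stratum A: (1025/3075)²·2.6²/42 = 0.0178836
  stratum B: (900/3075)²·6.7²/31 = 0.124046
  stratum C: (1150/3075)²·6.5²/170 = 0.0347603
V̂(ȳ_st) = 0.17669
SE(ȳ_st) = √0.17669 = 0.420345

SE(ȳ_st) ≈ 0.420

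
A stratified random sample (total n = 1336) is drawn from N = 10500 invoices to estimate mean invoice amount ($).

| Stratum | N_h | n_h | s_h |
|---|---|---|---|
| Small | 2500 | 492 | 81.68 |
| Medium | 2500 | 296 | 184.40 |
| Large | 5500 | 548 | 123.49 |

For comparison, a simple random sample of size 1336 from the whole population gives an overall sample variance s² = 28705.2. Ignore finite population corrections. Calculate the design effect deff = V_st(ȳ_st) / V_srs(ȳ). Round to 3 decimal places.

deff ≈ 0.694

V̂(ȳ_st) = Σ W_h² s_h²/n_h, with W_h = N_h/N and N = 10500:
  stratum Small: (2500/10500)²·81.68²/492 = 0.768719
  stratum Medium: (2500/10500)²·184.40²/296 = 6.51226
  stratum Large: (5500/10500)²·123.49²/548 = 7.63537
V_st = 14.9163
V_srs = s²/n = 28705.2/1336 = 21.4859
deff = V_st / V_srs = 14.9163/21.4859 = 0.6942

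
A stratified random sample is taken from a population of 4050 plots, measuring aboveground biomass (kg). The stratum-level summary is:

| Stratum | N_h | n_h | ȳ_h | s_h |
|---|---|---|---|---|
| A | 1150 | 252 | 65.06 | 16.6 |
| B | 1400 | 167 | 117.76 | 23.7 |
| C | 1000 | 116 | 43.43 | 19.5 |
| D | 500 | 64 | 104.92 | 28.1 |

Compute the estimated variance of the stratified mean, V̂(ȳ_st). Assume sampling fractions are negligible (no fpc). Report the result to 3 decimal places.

V̂(ȳ_st) ≈ 0.878

V̂(ȳ_st) = Σ W_h² s_h²/n_h, with W_h = N_h/N and N = 4050:
  stratum A: (1150/4050)²·16.6²/252 = 0.088166
  stratum B: (1400/4050)²·23.7²/167 = 0.401908
  stratum C: (1000/4050)²·19.5²/116 = 0.199849
  stratum D: (500/4050)²·28.1²/64 = 0.188045
V̂(ȳ_st) = 0.877968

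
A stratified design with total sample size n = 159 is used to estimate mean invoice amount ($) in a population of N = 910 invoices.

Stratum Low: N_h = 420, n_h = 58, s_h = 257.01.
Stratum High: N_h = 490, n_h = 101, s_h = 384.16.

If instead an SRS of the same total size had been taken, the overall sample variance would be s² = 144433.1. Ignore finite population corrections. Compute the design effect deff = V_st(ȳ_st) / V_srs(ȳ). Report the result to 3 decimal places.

V̂(ȳ_st) = Σ W_h² s_h²/n_h, with W_h = N_h/N and N = 910:
  stratum Low: (420/910)²·257.01²/58 = 242.598
  stratum High: (490/910)²·384.16²/101 = 423.655
V_st = 666.253
V_srs = s²/n = 144433.1/159 = 908.384
deff = V_st / V_srs = 666.253/908.384 = 0.7334

deff ≈ 0.733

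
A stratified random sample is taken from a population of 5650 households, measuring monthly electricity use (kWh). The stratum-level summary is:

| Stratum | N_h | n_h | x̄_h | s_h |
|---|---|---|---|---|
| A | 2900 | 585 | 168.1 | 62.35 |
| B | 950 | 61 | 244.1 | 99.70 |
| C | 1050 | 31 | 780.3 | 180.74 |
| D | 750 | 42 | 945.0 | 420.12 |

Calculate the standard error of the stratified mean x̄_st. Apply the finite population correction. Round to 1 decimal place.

SE(x̄_st) ≈ 10.5

V̂(x̄_st) = Σ W_h² (1 − n_h/N_h) s_h²/n_h, with W_h = N_h/N and N = 5650:
  stratum A: (2900/5650)²·(1 − 585/2900)·62.35²/585 = 1.39756
  stratum B: (950/5650)²·(1 − 61/950)·99.70²/61 = 4.31111
  stratum C: (1050/5650)²·(1 − 31/1050)·180.74²/31 = 35.3194
  stratum D: (750/5650)²·(1 − 42/750)·420.12²/42 = 69.9029
V̂(x̄_st) = 110.931
SE(x̄_st) = √110.931 = 10.5324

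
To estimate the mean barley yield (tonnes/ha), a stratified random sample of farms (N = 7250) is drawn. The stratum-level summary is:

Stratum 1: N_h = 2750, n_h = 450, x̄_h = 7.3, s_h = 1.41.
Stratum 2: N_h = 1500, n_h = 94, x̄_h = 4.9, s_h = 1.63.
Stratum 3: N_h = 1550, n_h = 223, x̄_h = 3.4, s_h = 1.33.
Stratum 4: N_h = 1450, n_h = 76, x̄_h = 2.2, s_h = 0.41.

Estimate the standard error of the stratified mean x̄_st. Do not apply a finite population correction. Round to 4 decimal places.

V̂(x̄_st) = Σ W_h² s_h²/n_h, with W_h = N_h/N and N = 7250:
  stratum 1: (2750/7250)²·1.41²/450 = 0.000635646
  stratum 2: (1500/7250)²·1.63²/94 = 0.00120991
  stratum 3: (1550/7250)²·1.33²/223 = 0.000362565
  stratum 4: (1450/7250)²·0.41²/76 = 8.84737e-05
V̂(x̄_st) = 0.0022966
SE(x̄_st) = √0.0022966 = 0.0479228

SE(x̄_st) ≈ 0.0479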